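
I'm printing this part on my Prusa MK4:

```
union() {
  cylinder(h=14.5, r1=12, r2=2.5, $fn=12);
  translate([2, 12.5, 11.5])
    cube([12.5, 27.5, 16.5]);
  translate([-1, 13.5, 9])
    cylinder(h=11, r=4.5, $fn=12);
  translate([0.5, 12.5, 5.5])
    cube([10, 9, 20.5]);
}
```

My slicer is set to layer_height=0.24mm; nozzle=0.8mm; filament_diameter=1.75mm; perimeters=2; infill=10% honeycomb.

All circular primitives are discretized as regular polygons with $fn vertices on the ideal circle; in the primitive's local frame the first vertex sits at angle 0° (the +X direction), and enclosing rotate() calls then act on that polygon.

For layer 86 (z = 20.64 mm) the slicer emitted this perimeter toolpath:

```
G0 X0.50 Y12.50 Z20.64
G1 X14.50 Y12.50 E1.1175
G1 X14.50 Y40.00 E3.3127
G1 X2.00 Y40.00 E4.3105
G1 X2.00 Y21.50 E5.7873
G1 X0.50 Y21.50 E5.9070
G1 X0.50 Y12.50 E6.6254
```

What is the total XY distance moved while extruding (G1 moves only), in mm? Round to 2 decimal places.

83.00 mm

Sum the Euclidean lengths of each G1 segment: total = 83.00 mm.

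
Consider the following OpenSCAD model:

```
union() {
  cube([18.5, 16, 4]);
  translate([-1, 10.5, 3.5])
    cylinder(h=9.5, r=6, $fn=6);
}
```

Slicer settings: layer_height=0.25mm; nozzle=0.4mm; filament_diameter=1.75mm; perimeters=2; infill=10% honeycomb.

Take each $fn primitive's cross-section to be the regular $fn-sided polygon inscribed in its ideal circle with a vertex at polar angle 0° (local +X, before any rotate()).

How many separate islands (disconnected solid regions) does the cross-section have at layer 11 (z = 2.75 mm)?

At z = 2.75 mm: the 18.5×16 cube contributes its full rectangle; the cylinder at (-1, 10.5) does not reach this height (z outside [3.5, 13]); Taking the union: only the 18.5×16 cube is present, so the union is just that shape — 1 connected region. Overall, the cross-section is a single solid region. Island count = 1.

1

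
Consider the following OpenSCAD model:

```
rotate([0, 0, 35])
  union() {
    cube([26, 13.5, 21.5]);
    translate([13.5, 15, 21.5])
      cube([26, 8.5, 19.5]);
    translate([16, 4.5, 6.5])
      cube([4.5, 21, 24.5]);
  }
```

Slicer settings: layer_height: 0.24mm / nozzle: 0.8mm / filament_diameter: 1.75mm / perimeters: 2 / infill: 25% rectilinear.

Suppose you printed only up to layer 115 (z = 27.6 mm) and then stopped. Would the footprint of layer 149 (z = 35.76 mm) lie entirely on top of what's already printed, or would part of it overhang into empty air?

entirely on top

Compare the two slices. At z = 27.6: the cube is absent (z outside [0, 21.5]); the cube at (13.5, 15) is present — its section is the full 26×8.5 rectangle (area 221.00 mm²); the cube at (16, 4.5) (footprint 4.5×21) is included at this height (area 94.50 mm²); Merging all regions: the regions partially overlap — summed areas 315.50 mm² minus the doubly-counted overlap 38.25 mm² gives 277.25 mm² — area = 277.25 mm²; (whole slice rotated 35° about Z — lengths, areas and connectivity unchanged). At z = 35.76: the cube is absent (z outside [0, 21.5]); the cube at (13.5, 15) (footprint 26×8.5) is included at this height (area 221.00 mm²); the cube at (16, 4.5) is absent (z outside [6.5, 31]); Merging all regions: only the 26×8.5 cube at (13.5, 15) is present, so the union is just that shape — area = 221.00 mm²; (whole slice rotated 35° about Z — lengths, areas and connectivity unchanged). Checking containment: the cross-section at z = 35.76 is a subset of the cross-section at z = 27.6.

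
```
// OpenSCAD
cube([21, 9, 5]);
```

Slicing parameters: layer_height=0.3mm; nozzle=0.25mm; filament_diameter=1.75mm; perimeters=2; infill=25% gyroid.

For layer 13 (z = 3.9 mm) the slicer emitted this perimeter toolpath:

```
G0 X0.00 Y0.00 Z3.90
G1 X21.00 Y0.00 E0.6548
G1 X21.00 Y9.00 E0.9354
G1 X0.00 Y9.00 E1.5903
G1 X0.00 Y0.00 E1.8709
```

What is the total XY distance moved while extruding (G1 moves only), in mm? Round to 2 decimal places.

Sum the Euclidean lengths of each G1 segment: total = 60.00 mm.

60.00 mm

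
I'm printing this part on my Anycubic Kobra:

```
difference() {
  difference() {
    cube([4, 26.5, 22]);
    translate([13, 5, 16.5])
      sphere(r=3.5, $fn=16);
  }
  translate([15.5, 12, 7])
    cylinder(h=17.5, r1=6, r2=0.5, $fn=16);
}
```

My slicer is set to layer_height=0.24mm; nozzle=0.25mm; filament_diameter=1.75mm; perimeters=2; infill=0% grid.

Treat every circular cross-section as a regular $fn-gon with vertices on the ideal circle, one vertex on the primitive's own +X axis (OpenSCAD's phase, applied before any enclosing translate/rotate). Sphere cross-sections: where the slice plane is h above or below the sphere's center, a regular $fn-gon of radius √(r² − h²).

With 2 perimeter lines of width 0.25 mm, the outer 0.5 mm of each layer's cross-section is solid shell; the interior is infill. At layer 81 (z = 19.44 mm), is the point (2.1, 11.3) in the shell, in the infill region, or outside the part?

At z = 19.44 mm: the cube (footprint 4×26.5) is included at this height; the sphere at (13, 5): section is a regular 16-gon, circumradius = √(r²−h²) = √(3.5²−2.94²) = 1.899; Taking the first minus the rest: starting from the 4×26.5 cube, the r=3.5 sphere at (13, 5) misses the remaining region (no effect) — 1 connected region; the cone at (15.5, 12) contributes a regular 16-gon of circumradius 2.090 (interpolated between r1=6 and r2=0.5 at t=0.711); Taking the first minus the rest: starting from the result so far, the cone at (15.5, 12) misses the remaining region (no effect) — 1 connected region. Overall, the cross-section is a single solid region. The nearest boundary edge runs (4.00, 26.50)→(4.00, 0.00); distance from the point to it = 1.90 mm. The point is inside the cross-section and 1.90 mm from the nearest boundary — more than the 0.5 mm shell width (2 × 0.25), so it's in the infill interior.

infill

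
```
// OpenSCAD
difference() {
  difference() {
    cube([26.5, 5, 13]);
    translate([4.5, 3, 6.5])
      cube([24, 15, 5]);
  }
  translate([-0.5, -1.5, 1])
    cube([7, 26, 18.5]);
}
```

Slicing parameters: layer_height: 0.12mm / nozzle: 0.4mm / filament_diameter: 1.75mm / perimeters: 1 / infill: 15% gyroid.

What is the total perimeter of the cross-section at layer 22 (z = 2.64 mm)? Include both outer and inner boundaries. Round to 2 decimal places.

At z = 2.64 mm: the 26.5×5 cube contributes its full rectangle (perimeter 63.00 mm); the cube at (4.5, 3) is absent (z outside [6.5, 11.5]); After the difference (first − rest): none of the subtracted shapes is present at this height, so the 26.5×5 cube is unchanged — boundary = 63.00 mm; the cube at (-0.5, -1.5) (footprint 7×26) is included at this height (perimeter 66.00 mm); Subtracting the remaining from the first: starting from the result so far, the 7×26 cube at (-0.5, -1.5) partially overlaps it — only the 32.50 mm² overlap (of its 182.00 mm²) is removed, clipping the outline — boundary = 50.00 mm. Overall, the cross-section is a single solid region. Total boundary length (outer) = 50.00 mm.

50.00 mm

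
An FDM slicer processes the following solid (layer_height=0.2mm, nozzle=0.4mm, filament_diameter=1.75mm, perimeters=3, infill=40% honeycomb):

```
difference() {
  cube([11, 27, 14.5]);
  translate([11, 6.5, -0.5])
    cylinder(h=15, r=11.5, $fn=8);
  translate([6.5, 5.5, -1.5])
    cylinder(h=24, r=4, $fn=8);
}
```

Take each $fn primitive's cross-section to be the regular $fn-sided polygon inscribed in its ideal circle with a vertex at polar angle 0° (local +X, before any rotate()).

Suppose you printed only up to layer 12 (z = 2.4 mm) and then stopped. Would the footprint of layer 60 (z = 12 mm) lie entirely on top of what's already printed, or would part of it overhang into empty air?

Compare the two slices. At z = 2.4: the cube is present — its section is the full 11×27 rectangle (area 297.00 mm²); the cylinder at (11, 6.5): section is a regular 8-gon, circumradius r=11.5 (area = (8/2)·11.500²·sin(360°/8) = 374.06 mm²); the r=4 cylinder at (6.5, 5.5) contributes a regular 8-gon of circumradius 4 (area = (8/2)·4.000²·sin(360°/8) = 45.25 mm²); After the difference (first − rest): starting from the 11×27 cube (297.00 mm²), the r=11.5 cylinder at (11, 6.5) partially overlaps it — only the 158.91 mm² overlap (of its 374.06 mm²) is removed, clipping the outline; the r=4 cylinder at (6.5, 5.5) misses the remaining region (no effect) — area = 138.09 mm². At z = 12: the cube is present — its section is the full 11×27 rectangle (area 297.00 mm²); the cylinder at (11, 6.5): section is a regular 8-gon, circumradius r=11.5 (area = (8/2)·11.500²·sin(360°/8) = 374.06 mm²); the r=4 cylinder at (6.5, 5.5) gives a regular 8-gon of circumradius 4 (constant along its height) (area = (8/2)·4.000²·sin(360°/8) = 45.25 mm²); Subtracting the remaining from the first: starting from the 11×27 cube (297.00 mm²), the r=11.5 cylinder at (11, 6.5) partially overlaps it — only the 158.91 mm² overlap (of its 374.06 mm²) is removed, clipping the outline; the r=4 cylinder at (6.5, 5.5) misses the remaining region (no effect) — area = 138.09 mm². Checking containment: the cross-section at z = 12 is a subset of the cross-section at z = 2.4.

entirely on top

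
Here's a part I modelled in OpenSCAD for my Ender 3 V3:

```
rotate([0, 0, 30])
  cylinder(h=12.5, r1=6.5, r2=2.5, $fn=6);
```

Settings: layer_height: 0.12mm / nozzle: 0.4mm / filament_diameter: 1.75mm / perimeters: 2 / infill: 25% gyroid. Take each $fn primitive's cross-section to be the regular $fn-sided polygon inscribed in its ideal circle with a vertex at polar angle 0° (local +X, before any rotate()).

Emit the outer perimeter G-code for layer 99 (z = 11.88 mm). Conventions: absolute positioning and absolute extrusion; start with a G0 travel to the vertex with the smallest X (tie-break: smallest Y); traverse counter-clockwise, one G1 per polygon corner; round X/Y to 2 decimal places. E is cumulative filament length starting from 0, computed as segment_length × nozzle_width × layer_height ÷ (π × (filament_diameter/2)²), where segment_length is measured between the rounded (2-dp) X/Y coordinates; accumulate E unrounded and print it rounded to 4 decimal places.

At z = 11.88 mm: the cone: at t=0.950 of its height the radius interpolates to r₁+(r₂−r₁)t = 2.698, giving a regular 6-gon of that circumradius; (whole slice rotated 30° about Z — lengths, areas and connectivity unchanged). The outline is a single polygon with 6 vertices. Extrusion per mm of travel: 0.4 × 0.12 / (π × 0.875²) = 0.019956. Accumulating E over each segment gives final E = 0.3234.

G0 X-2.34 Y-1.35 Z11.88
G1 X0.00 Y-2.70 E0.0539
G1 X2.34 Y-1.35 E0.1078
G1 X2.34 Y1.35 E0.1617
G1 X0.00 Y2.70 E0.2156
G1 X-2.34 Y1.35 E0.2695
G1 X-2.34 Y-1.35 E0.3234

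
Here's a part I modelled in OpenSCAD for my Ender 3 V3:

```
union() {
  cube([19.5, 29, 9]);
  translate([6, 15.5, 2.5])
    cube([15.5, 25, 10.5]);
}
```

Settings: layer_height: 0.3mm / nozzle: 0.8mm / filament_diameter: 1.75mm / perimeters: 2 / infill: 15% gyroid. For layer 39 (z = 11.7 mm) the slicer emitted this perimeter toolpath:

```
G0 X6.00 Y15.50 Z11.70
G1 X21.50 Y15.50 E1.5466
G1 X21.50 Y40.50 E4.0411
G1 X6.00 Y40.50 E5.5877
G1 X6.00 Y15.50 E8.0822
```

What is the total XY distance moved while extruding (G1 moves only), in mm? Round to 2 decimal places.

Sum the Euclidean lengths of each G1 segment: total = 81.00 mm.

81.00 mm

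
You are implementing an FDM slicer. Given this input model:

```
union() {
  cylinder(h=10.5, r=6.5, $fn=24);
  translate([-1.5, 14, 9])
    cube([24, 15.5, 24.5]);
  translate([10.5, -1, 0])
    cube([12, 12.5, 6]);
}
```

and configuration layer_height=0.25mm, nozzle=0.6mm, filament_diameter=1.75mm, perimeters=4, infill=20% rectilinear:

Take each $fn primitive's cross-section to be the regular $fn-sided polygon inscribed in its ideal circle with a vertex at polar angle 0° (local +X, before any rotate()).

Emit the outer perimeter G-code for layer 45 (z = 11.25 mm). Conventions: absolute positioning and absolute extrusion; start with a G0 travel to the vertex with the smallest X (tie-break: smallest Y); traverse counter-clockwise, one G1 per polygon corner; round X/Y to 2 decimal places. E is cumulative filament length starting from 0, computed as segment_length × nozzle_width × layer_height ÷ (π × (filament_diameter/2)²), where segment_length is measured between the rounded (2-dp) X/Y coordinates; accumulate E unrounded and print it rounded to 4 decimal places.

G0 X-1.50 Y14.00 Z11.25
G1 X22.50 Y14.00 E1.4967
G1 X22.50 Y29.50 E2.4633
G1 X-1.50 Y29.50 E3.9600
G1 X-1.50 Y14.00 E4.9267

At z = 11.25 mm: the cylinder is absent (z outside [0, 10.5]); the cube at (-1.5, 14) is present — its section is the full 24×15.5 rectangle; the cube at (10.5, -1) is not intersected at this z (z outside [0, 6]); Combining (union): only the 24×15.5 cube at (-1.5, 14) is present, so the union is just that shape — 1 connected region. The outline is a single polygon with 4 vertices. Extrusion per mm of travel: 0.6 × 0.25 / (π × 0.875²) = 0.062363. Accumulating E over each segment gives final E = 4.9267.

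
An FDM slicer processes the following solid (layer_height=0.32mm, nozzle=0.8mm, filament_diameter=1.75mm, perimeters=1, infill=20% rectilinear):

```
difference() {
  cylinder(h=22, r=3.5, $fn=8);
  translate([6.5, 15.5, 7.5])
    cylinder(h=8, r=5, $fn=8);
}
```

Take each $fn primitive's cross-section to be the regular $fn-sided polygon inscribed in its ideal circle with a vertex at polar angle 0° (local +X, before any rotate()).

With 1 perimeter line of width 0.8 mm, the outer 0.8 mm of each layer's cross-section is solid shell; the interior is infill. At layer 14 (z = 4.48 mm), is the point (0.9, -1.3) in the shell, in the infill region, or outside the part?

infill

At z = 4.48 mm: the r=3.5 cylinder gives a regular 8-gon of circumradius 3.5 (constant along its height); the cylinder at (6.5, 15.5) does not reach this height (z outside [7.5, 15.5]); After the difference (first − rest): none of the subtracted shapes is present at this height, so the r=3.5 cylinder is unchanged — 1 connected region. Overall, the cross-section is a single solid region. The nearest boundary edge runs (-0.00, -3.50)→(2.47, -2.47); distance from the point to it = 1.69 mm. The point is inside the cross-section and 1.69 mm from the nearest boundary — more than the 0.8 mm shell width (1 × 0.8), so it's in the infill interior.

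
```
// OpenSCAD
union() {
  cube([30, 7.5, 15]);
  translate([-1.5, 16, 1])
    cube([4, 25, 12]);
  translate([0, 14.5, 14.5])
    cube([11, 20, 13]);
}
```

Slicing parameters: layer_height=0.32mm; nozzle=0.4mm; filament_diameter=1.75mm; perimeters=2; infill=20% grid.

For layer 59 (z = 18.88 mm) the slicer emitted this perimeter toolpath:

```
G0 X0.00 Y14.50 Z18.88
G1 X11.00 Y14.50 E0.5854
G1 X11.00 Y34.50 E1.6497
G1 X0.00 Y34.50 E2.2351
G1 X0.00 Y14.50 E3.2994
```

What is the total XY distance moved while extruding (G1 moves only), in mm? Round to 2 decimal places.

Sum the Euclidean lengths of each G1 segment: total = 62.00 mm.

62.00 mm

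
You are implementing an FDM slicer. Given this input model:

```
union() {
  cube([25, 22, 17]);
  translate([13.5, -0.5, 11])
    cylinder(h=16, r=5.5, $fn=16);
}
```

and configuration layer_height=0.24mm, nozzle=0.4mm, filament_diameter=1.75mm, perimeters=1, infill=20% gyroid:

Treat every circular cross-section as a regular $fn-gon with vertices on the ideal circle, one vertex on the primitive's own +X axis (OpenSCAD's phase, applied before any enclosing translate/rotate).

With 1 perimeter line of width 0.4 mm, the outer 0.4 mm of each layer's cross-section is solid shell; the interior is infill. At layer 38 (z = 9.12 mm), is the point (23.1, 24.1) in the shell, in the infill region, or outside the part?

outside

At z = 9.12 mm: the cube (footprint 25×22) is included at this height; the cylinder at (13.5, -0.5) is not intersected at this z (z outside [11, 27]); Combining (union): only the 25×22 cube is present, so the union is just that shape — 1 connected region. Overall, the cross-section is a single solid region. The nearest boundary edge runs (25.00, 22.00)→(0.00, 22.00); distance from the point to it = 2.10 mm. The point is not inside any of the regions above, so it lies outside the cross-section (2.10 mm from the nearest boundary).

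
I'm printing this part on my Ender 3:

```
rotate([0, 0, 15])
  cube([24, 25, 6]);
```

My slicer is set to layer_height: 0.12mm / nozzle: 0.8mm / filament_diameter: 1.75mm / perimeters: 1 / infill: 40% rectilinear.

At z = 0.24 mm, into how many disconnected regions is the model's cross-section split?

At z = 0.24 mm: the 24×25 cube contributes its full rectangle; (rotated 15° about Z; rotation is an isometry so areas/perimeters/island counts are preserved). The result has 1 disconnected region.

1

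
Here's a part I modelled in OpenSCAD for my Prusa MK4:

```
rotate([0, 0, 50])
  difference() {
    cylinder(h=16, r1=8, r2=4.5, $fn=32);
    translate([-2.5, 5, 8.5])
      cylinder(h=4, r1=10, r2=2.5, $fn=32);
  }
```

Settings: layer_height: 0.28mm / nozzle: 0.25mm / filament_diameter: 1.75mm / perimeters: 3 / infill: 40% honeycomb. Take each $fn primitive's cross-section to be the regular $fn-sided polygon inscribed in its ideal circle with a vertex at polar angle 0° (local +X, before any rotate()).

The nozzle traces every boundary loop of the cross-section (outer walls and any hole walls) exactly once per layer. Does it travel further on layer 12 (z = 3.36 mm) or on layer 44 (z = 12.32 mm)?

Layer 12 (z = 3.36): the cone: at t=0.210 of its height the radius interpolates to r₁+(r₂−r₁)t = 7.265, giving a regular 32-gon of that circumradius (perimeter = 2·32·7.265·sin(180°/32) = 45.57 mm); the cone at (-2.5, 5) does not reach this height (z outside [8.5, 12.5]); After the difference (first − rest): none of the subtracted shapes is present at this height, so the cone is unchanged — boundary = 45.57 mm; (whole slice rotated 50° about Z — lengths, areas and connectivity unchanged). So its perimeter = 45.57 mm. Layer 44 (z = 12.32): the cone: at t=0.770 of its height the radius interpolates to r₁+(r₂−r₁)t = 5.305, giving a regular 32-gon of that circumradius (perimeter = 2·32·5.305·sin(180°/32) = 33.28 mm); the cone at (-2.5, 5): at t=0.955 of its height the radius interpolates to r₁+(r₂−r₁)t = 2.837, giving a regular 32-gon of that circumradius (perimeter = 2·32·2.837·sin(180°/32) = 17.80 mm); Taking the first minus the rest: starting from the cone, the cone at (-2.5, 5) partially overlaps it — only the 9.51 mm² overlap (of its 25.13 mm²) is removed, clipping the outline — boundary = 34.58 mm; (whole slice rotated 50° about Z — lengths, areas and connectivity unchanged). So its perimeter = 34.58 mm. Layer 12 is larger (45.57 vs 34.58 mm).

layer 12 (z = 3.36 mm)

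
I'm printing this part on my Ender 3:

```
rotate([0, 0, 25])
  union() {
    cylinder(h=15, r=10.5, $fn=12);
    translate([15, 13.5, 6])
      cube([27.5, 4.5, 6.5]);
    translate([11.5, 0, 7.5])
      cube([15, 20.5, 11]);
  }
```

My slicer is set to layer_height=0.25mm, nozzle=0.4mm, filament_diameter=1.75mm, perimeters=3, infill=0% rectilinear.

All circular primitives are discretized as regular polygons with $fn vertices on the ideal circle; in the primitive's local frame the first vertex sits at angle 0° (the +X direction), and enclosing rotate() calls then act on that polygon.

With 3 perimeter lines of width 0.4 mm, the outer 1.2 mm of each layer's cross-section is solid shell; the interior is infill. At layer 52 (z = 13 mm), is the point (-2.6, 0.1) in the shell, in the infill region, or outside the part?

At z = 13 mm: the cylinder: section is a regular 12-gon, circumradius r=10.5; the cube at (15, 13.5) is not intersected at this z (z outside [6, 12.5]); the 15×20.5 cube at (11.5, 0) contributes its full rectangle; Taking the union: the 2 present regions are separate (no shared area or edge), so areas and boundary lengths simply add and each stays a separate island — 2 connected regions; (whole slice rotated 25° about Z — lengths, areas and connectivity unchanged). Overall, the cross-section has 2 separate islands. Undo the 25° rotation: the query point maps to (-2.314, 1.189) in the un-rotated model frame. The nearest boundary edge runs (-10.50, 0.00)→(-9.09, 5.25); distance from the point to it = 7.60 mm. (Shell/infill is judged within the island containing the point — the largest one.) The point is inside the cross-section and 7.60 mm from the nearest boundary — more than the 1.2 mm shell width (3 × 0.4), so it's in the infill interior.

infill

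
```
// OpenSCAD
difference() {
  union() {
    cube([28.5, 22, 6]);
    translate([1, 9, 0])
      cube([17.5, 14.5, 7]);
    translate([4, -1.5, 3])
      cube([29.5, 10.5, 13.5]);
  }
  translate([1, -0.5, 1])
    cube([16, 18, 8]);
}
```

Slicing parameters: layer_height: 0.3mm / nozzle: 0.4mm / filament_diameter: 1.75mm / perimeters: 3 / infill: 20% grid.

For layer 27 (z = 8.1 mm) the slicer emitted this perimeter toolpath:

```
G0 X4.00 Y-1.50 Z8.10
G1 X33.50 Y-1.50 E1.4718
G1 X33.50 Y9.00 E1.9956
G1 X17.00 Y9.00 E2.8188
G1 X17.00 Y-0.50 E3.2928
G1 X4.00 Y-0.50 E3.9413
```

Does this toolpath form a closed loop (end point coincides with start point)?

Start point (G0): (4.00, -1.50). End point (last G1): the path does not return to the start — open.

no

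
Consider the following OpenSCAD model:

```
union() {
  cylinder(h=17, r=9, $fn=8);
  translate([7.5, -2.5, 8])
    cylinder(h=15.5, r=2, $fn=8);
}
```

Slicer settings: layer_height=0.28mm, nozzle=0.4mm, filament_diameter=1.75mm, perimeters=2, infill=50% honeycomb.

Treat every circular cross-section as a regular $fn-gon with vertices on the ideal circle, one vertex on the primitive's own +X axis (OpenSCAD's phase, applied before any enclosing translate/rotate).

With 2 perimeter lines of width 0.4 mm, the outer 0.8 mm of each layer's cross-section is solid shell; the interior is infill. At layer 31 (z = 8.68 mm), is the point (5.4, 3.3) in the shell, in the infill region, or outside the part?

At z = 8.68 mm: the r=9 cylinder gives a regular 8-gon of circumradius 9 (constant along its height); the r=2 cylinder at (7.5, -2.5) contributes a regular 8-gon of circumradius 2; Taking the union: the regions partially overlap (shared area 7.24 mm²), so overlapping operands fuse into one piece — 1 connected region. Overall, the cross-section is a single solid region. The nearest boundary edge runs (6.36, 6.36)→(9.00, 0.00); distance from the point to it = 2.06 mm. The point is inside the cross-section and 2.06 mm from the nearest boundary — more than the 0.8 mm shell width (2 × 0.4), so it's in the infill interior.

infill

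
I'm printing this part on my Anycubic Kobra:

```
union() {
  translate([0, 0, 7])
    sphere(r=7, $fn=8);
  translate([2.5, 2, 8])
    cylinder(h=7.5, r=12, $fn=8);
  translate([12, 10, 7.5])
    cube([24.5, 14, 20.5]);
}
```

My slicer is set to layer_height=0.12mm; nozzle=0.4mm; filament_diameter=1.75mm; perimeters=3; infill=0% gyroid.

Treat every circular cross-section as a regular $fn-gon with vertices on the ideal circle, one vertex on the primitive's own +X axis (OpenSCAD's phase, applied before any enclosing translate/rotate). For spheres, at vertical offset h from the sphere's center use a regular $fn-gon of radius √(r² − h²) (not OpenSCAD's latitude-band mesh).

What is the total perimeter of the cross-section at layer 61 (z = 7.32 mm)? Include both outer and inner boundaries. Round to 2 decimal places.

42.82 mm

At z = 7.32 mm: the r=7 sphere slices to a regular 8-gon of circumradius 6.993 (√(r²−h²) with h=0.32 from center) (perimeter = 2·8·6.993·sin(180°/8) = 42.82 mm); the cylinder at (2.5, 2) is not intersected at this z (z outside [8, 15.5]); the cube at (12, 10) is absent (z outside [7.5, 28]); Merging all regions: only the r=7 sphere is present, so the union is just that shape — boundary = 42.82 mm. Overall, the cross-section is a single solid region. Total boundary length (outer) = 42.82 mm.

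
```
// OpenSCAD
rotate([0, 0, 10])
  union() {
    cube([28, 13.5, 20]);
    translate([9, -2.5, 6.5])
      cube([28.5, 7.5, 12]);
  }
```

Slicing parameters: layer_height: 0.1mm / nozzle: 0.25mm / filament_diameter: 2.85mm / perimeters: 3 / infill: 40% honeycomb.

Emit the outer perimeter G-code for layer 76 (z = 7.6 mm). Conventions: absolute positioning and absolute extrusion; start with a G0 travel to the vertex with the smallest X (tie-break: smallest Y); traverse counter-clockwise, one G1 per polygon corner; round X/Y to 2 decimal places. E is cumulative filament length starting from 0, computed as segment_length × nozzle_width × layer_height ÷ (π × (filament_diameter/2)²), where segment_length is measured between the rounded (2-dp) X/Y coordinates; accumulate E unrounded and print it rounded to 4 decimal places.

At z = 7.6 mm: the cube is present — its section is the full 28×13.5 rectangle; the cube at (9, -2.5) (footprint 28.5×7.5) is included at this height; Combining (union): the regions partially overlap (shared area 95.00 mm²), so overlapping operands fuse into one piece — 1 connected region; (rotated 10° about Z; rotation is an isometry so areas/perimeters/island counts are preserved). The outline is a single polygon with 8 vertices. Extrusion per mm of travel: 0.25 × 0.1 / (π × 1.425²) = 0.003919. Accumulating E over each segment gives final E = 0.4192.

G0 X-2.34 Y13.29 Z7.60
G1 X0.00 Y0.00 E0.0529
G1 X8.86 Y1.56 E0.0881
G1 X9.30 Y-0.90 E0.0979
G1 X37.36 Y4.05 E0.2096
G1 X36.06 Y11.44 E0.2390
G1 X26.71 Y9.79 E0.2762
G1 X25.23 Y18.16 E0.3095
G1 X-2.34 Y13.29 E0.4192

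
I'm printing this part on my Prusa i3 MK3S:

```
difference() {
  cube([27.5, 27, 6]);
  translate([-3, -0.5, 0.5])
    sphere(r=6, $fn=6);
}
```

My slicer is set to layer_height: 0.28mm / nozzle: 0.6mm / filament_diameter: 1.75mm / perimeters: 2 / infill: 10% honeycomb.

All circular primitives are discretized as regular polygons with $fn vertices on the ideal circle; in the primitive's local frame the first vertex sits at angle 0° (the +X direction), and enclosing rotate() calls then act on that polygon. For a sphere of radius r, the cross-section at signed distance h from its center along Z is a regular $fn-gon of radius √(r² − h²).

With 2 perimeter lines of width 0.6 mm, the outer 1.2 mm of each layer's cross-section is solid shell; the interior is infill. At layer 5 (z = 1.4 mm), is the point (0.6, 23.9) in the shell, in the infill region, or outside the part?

At z = 1.4 mm: the cube is present — its section is the full 27.5×27 rectangle; the r=6 sphere at (-3, -0.5) slices to a regular 6-gon of circumradius 5.932 (√(r²−h²) with h=0.9 from center); After the difference (first − rest): starting from the 27.5×27 cube, the r=6 sphere at (-3, -0.5) partially overlaps it — only the 6.05 mm² overlap (of its 91.43 mm²) is removed, clipping the outline — 1 connected region. Overall, the cross-section is a single solid region. The nearest boundary edge runs (0.00, 4.58)→(0.00, 27.00); distance from the point to it = 0.60 mm. The point is inside the cross-section, 0.60 mm from the nearest boundary — within the 1.2 mm shell band (2 × 0.6).

shell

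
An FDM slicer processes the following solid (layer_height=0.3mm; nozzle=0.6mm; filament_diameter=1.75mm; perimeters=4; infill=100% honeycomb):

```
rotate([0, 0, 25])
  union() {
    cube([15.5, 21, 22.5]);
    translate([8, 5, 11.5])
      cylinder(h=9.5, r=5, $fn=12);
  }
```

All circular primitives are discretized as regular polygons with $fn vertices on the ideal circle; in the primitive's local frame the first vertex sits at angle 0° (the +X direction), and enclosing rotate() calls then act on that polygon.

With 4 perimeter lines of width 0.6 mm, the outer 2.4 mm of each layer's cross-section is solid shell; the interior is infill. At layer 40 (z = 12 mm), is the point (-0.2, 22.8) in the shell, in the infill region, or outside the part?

shell

At z = 12 mm: the cube (footprint 15.5×21) is included at this height; the r=5 cylinder at (8, 5) contributes a regular 12-gon of circumradius 5; Merging all regions: the r=5 cylinder at (8, 5) lies entirely inside the 15.5×21 cube, so the union is just the 15.5×21 cube — 1 connected region; (rotated 25° about Z; rotation is an isometry so areas/perimeters/island counts are preserved). Overall, the cross-section is a single solid region. Undo the 25° rotation: the query point maps to (9.454, 20.748) in the un-rotated model frame. The nearest boundary edge runs (0.00, 21.00)→(15.50, 21.00); distance from the point to it = 0.25 mm. The point is inside the cross-section, 0.25 mm from the nearest boundary — within the 2.4 mm shell band (4 × 0.6).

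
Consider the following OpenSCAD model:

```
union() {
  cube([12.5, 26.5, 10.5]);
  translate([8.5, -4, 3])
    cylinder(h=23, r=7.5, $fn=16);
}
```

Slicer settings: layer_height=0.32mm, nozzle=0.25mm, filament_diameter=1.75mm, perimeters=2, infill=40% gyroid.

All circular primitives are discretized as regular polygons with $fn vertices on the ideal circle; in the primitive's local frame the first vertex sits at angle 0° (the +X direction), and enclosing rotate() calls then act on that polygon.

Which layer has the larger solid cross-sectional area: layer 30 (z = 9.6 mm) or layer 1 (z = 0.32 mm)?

layer 30 (z = 9.6 mm)

Layer 30 (z = 9.6): the cube (footprint 12.5×26.5) is included at this height (area 331.25 mm²); the r=7.5 cylinder at (8.5, -4) gives a regular 16-gon of circumradius 7.5 (constant along its height) (area = (16/2)·7.500²·sin(360°/16) = 172.21 mm²); Combining (union): the regions partially overlap — summed areas 503.46 mm² minus the doubly-counted overlap 27.05 mm² gives 476.41 mm² — area = 476.41 mm². So its area = 476.41 mm². Layer 1 (z = 0.32): the 12.5×26.5 cube contributes its full rectangle (area 331.25 mm²); the cylinder at (8.5, -4) does not reach this height (z outside [3, 26]); Combining (union): only the 12.5×26.5 cube is present, so the union is just that shape — area = 331.25 mm². So its area = 331.25 mm². Layer 30 is larger (476.41 vs 331.25 mm²).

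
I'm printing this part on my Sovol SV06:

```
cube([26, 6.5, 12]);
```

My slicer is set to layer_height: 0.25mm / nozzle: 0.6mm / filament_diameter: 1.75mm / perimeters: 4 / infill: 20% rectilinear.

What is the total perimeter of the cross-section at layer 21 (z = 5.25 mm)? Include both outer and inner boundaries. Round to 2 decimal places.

65.00 mm

At z = 5.25 mm: the cube (footprint 26×6.5) is included at this height (perimeter 65.00 mm). Overall, the cross-section is a single solid region. Total boundary length (outer) = 65.00 mm.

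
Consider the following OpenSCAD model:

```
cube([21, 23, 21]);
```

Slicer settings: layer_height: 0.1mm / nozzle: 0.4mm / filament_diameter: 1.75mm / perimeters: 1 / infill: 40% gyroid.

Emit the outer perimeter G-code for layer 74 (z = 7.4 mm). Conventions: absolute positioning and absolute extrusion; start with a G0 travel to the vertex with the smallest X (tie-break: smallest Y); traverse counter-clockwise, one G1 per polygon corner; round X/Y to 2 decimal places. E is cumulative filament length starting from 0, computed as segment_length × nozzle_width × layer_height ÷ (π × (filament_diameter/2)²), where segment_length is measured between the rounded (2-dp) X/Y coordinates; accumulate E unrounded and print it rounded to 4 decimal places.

G0 X0.00 Y0.00 Z7.40
G1 X21.00 Y0.00 E0.3492
G1 X21.00 Y23.00 E0.7317
G1 X0.00 Y23.00 E1.0810
G1 X0.00 Y0.00 E1.4634

At z = 7.4 mm: the 21×23 cube contributes its full rectangle. The outline is a single polygon with 4 vertices. Extrusion per mm of travel: 0.4 × 0.1 / (π × 0.875²) = 0.016630. Accumulating E over each segment gives final E = 1.4634.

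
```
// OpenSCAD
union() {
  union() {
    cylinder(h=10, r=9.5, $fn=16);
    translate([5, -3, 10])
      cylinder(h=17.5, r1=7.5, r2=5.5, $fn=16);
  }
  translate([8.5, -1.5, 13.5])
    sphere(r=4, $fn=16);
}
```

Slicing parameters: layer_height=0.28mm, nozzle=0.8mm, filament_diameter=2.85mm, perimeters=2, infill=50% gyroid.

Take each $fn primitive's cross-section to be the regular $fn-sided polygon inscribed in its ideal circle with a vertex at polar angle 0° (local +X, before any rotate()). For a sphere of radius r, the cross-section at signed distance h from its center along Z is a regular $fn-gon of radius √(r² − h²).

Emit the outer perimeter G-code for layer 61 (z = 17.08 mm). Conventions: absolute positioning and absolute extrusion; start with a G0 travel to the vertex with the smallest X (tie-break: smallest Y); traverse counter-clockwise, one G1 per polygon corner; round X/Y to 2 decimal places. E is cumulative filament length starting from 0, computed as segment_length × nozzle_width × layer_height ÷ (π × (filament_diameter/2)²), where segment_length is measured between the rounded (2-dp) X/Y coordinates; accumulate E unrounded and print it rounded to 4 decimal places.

G0 X-1.69 Y-3.00 Z17.08
G1 X-1.18 Y-5.56 E0.0917
G1 X0.27 Y-7.73 E0.1833
G1 X2.44 Y-9.18 E0.2749
G1 X5.00 Y-9.69 E0.3666
G1 X7.56 Y-9.18 E0.4582
G1 X9.73 Y-7.73 E0.5499
G1 X11.18 Y-5.56 E0.6415
G1 X11.69 Y-3.00 E0.7332
G1 X11.18 Y-0.44 E0.8248
G1 X9.73 Y1.73 E0.9165
G1 X7.56 Y3.18 E1.0081
G1 X5.00 Y3.69 E1.0998
G1 X2.44 Y3.18 E1.1914
G1 X0.27 Y1.73 E1.2831
G1 X-1.18 Y-0.44 E1.3747
G1 X-1.69 Y-3.00 E1.4664

At z = 17.08 mm: the cylinder is not intersected at this z (z outside [0, 10]); the cone at (5, -3): at t=0.405 of its height the radius interpolates to r₁+(r₂−r₁)t = 6.691, giving a regular 16-gon of that circumradius; Taking the union: only the cone at (5, -3) is present, so the union is just that shape — 1 connected region; the r=4 sphere at (8.5, -1.5) slices to a regular 16-gon of circumradius 1.784 (√(r²−h²) with h=3.58 from center); Merging all regions: the r=4 sphere at (8.5, -1.5) lies entirely inside the result so far, so the union is just the result so far — 1 connected region. The outline is a single polygon with 16 vertices. Extrusion per mm of travel: 0.8 × 0.28 / (π × 1.425²) = 0.035113. Accumulating E over each segment gives final E = 1.4664.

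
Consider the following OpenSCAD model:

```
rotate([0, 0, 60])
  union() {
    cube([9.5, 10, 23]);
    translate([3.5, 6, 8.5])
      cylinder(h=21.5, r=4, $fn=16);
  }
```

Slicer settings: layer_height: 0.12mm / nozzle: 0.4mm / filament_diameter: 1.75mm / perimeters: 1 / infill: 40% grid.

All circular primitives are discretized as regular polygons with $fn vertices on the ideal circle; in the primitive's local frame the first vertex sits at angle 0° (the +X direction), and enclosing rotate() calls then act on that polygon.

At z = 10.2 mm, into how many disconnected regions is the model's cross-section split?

1

At z = 10.2 mm: the cube (footprint 9.5×10) is included at this height; the r=4 cylinder at (3.5, 6) contributes a regular 16-gon of circumradius 4; Merging all regions: the regions partially overlap (shared area 47.86 mm²), so overlapping operands fuse into one piece — 1 connected region; (whole slice rotated 60° about Z — lengths, areas and connectivity unchanged). The result has 1 disconnected region.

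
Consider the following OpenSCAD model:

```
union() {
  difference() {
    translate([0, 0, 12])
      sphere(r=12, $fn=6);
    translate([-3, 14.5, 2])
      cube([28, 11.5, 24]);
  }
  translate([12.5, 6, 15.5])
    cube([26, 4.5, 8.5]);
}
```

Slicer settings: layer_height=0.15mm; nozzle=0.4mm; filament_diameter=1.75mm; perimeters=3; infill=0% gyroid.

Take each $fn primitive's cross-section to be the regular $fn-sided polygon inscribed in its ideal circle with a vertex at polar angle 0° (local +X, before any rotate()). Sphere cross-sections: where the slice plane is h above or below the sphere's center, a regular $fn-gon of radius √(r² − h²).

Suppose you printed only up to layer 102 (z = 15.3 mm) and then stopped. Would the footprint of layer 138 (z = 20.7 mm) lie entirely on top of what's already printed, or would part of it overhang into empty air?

Compare the two slices. At z = 15.3: the r=12 sphere slices to a regular 6-gon of circumradius 11.537 (√(r²−h²) with h=3.3 from center) (area = (6/2)·11.537²·sin(360°/6) = 345.83 mm²); the 28×11.5 cube at (-3, 14.5) contributes its full rectangle (area 322.00 mm²); Taking the first minus the rest: starting from the r=12 sphere (345.83 mm²), the 28×11.5 cube at (-3, 14.5) misses the remaining region (no effect) — area = 345.83 mm²; the cube at (12.5, 6) is not intersected at this z (z outside [15.5, 24]); Combining (union): only that combined region is present, so the union is just that shape — area = 345.83 mm². At z = 20.7: the r=12 sphere contributes a regular 6-gon of circumradius √(12²−8.7²) = 8.265 (area = (6/2)·8.265²·sin(360°/6) = 177.47 mm²); the cube at (-3, 14.5) (footprint 28×11.5) is included at this height (area 322.00 mm²); After the difference (first − rest): starting from the r=12 sphere (177.47 mm²), the 28×11.5 cube at (-3, 14.5) misses the remaining region (no effect) — area = 177.47 mm²; the cube at (12.5, 6) is present — its section is the full 26×4.5 rectangle (area 117.00 mm²); Merging all regions: the 2 present regions are separate (no shared area or edge), so areas and boundary lengths simply add and each stays a separate island — area = 294.47 mm². Checking containment: at z = 20.7 the cross-section extends beyond the z = 15.3 cross-section by about 117.00 mm².

part overhangs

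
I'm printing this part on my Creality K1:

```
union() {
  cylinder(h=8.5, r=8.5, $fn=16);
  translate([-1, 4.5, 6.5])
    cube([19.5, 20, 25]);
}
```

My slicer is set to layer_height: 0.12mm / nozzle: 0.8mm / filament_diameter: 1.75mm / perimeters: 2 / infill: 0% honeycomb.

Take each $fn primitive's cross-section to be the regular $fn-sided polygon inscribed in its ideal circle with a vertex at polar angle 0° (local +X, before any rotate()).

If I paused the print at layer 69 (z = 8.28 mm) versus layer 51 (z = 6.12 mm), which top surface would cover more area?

Layer 69 (z = 8.28): the cylinder: section is a regular 16-gon, circumradius r=8.5 (area = (16/2)·8.500²·sin(360°/16) = 221.19 mm²); the cube at (-1, 4.5) is present — its section is the full 19.5×20 rectangle (area 390.00 mm²); Taking the union: the regions partially overlap — summed areas 611.19 mm² minus the doubly-counted overlap 23.33 mm² gives 587.86 mm² — area = 587.86 mm². So its area = 587.86 mm². Layer 51 (z = 6.12): the r=8.5 cylinder gives a regular 16-gon of circumradius 8.5 (constant along its height) (area = (16/2)·8.500²·sin(360°/16) = 221.19 mm²); the cube at (-1, 4.5) does not reach this height (z outside [6.5, 31.5]); Taking the union: only the r=8.5 cylinder is present, so the union is just that shape — area = 221.19 mm². So its area = 221.19 mm². Layer 69 is larger (587.86 vs 221.19 mm²).

layer 69 (z = 8.28 mm)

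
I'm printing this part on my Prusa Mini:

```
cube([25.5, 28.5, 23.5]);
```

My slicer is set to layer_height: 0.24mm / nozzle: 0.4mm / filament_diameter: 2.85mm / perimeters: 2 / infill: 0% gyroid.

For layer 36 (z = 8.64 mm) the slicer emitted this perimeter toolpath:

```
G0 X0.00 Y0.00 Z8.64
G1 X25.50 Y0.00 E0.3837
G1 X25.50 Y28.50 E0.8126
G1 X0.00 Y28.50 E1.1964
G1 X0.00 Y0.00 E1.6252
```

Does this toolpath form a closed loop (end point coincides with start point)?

Start point (G0): (0.00, 0.00). End point (last G1): the path returns to the start — closed.

yes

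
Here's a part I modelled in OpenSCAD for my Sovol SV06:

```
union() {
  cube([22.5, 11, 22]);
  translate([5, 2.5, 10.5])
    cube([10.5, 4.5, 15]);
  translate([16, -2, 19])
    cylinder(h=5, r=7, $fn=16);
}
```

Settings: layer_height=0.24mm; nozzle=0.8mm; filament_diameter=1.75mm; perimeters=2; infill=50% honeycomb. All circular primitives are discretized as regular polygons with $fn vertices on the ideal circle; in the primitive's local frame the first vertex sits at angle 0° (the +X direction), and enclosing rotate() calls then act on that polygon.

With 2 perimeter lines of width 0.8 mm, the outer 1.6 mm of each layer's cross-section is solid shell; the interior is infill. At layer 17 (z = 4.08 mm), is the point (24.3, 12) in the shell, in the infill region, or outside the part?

outside

At z = 4.08 mm: the 22.5×11 cube contributes its full rectangle; the cube at (5, 2.5) does not reach this height (z outside [10.5, 25.5]); the cylinder at (16, -2) does not reach this height (z outside [19, 24]); Merging all regions: only the 22.5×11 cube is present, so the union is just that shape — 1 connected region. Overall, the cross-section is a single solid region. The nearest boundary edge runs (22.50, 0.00)→(22.50, 11.00); distance from the point to it = 2.06 mm. The point is not inside any of the regions above, so it lies outside the cross-section (2.06 mm from the nearest boundary).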